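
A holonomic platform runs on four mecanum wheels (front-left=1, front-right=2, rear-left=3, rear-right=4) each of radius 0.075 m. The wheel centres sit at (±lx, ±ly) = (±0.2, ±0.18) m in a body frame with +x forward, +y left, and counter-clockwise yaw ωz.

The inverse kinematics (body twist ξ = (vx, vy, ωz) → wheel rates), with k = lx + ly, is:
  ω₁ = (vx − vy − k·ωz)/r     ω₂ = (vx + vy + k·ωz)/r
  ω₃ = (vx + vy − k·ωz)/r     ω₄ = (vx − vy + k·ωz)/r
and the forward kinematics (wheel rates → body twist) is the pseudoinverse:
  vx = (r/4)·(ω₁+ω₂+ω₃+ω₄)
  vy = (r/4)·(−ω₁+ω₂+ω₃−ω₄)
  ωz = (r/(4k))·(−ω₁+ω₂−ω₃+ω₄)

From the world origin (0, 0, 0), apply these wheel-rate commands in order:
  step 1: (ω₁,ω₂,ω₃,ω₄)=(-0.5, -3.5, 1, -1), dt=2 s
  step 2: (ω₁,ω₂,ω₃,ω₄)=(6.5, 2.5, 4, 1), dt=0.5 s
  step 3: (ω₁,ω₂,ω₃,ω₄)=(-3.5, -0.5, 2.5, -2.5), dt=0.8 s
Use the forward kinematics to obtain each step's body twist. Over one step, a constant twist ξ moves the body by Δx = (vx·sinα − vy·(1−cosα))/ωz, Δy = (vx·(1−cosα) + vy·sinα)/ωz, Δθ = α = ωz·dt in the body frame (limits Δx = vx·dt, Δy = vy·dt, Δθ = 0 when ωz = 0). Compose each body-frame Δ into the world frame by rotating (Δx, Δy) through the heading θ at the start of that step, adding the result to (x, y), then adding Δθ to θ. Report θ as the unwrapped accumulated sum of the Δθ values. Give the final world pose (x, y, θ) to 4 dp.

(-0.0164, 0.0508, -0.7451)

step 1: ξ=(vx,vy,ωz)=(-0.0750, -0.0188, -0.2467), dt=2.0 → body Δ=(-0.1531, 0.0003, -0.4934) → world pose (-0.1531, 0.0003, -0.4934)
step 2: ξ=(vx,vy,ωz)=(0.2625, -0.0187, -0.3454), dt=0.5 → body Δ=(0.1298, -0.0206, -0.1727) → world pose (-0.0485, -0.0794, -0.6661)
step 3: ξ=(vx,vy,ωz)=(-0.0750, 0.1500, -0.0987), dt=0.8 → body Δ=(-0.0552, 0.1222, -0.0789) → world pose (-0.0164, 0.0508, -0.7451)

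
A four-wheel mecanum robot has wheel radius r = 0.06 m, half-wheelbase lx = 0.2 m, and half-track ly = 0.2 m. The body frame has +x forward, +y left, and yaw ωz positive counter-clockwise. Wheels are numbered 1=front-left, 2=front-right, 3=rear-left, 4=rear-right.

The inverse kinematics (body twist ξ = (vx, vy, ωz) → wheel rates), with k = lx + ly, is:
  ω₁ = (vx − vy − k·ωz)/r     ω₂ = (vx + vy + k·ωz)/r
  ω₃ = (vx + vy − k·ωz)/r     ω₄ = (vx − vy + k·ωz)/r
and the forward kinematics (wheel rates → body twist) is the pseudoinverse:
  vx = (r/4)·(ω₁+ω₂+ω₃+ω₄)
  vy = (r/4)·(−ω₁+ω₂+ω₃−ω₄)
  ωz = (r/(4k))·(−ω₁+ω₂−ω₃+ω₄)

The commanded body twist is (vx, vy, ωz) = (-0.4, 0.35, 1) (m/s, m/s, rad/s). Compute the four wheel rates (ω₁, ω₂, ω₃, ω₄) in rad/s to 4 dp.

(-19.1667, 5.8333, -7.5000, -5.8333)

k = lx + ly = 0.2 + 0.2 = 0.4000;  k·ωz = 0.4000·1 = 0.4000
ω₁ (FL) = (vx − vy − k·ωz)/r = -1.1500/0.06 = -19.1667
ω₂ (FR) = (vx + vy + k·ωz)/r = 0.3500/0.06 = 5.8333
ω₃ (RL) = (vx + vy − k·ωz)/r = -0.4500/0.06 = -7.5000
ω₄ (RR) = (vx − vy + k·ωz)/r = -0.3500/0.06 = -5.8333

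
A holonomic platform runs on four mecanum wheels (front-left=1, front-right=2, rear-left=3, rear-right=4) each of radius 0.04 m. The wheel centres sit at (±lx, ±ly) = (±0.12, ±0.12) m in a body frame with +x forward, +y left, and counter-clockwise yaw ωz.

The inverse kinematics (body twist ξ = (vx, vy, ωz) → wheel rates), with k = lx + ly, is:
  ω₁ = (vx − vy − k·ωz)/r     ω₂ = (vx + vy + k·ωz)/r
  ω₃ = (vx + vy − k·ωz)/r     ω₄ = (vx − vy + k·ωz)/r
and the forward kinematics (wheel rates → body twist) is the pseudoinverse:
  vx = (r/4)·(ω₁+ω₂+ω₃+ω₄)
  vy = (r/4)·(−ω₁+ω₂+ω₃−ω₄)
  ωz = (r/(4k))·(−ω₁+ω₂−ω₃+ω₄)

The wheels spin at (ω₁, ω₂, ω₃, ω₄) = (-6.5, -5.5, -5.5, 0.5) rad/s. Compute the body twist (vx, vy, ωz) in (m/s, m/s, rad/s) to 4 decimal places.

k = lx + ly = 0.12 + 0.12 = 0.2400
ω₁+ω₂+ω₃+ω₄ = -17.0000  →  vx = (0.04/4)·-17.0000 = -0.1700
−ω₁+ω₂+ω₃−ω₄ = -5.0000  →  vy = (0.04/4)·-5.0000 = -0.0500
−ω₁+ω₂−ω₃+ω₄ = 7.0000  →  ωz = (0.04/0.9600)·7.0000 = 0.2917

(-0.1700, -0.0500, 0.2917)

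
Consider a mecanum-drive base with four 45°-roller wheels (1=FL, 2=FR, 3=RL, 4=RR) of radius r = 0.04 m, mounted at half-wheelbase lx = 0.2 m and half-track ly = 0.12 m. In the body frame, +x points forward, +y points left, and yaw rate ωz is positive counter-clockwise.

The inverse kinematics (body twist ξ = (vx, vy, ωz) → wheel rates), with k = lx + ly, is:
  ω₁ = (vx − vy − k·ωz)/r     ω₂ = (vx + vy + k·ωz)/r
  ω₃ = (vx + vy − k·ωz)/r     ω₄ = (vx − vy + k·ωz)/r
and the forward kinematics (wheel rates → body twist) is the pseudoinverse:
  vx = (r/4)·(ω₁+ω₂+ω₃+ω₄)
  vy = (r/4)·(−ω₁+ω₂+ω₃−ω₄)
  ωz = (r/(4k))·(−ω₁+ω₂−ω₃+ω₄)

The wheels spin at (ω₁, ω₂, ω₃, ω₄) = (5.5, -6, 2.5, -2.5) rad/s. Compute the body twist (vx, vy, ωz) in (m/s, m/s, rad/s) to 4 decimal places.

k = lx + ly = 0.2 + 0.12 = 0.3200
ω₁+ω₂+ω₃+ω₄ = -0.5000  →  vx = (0.04/4)·-0.5000 = -0.0050
−ω₁+ω₂+ω₃−ω₄ = -6.5000  →  vy = (0.04/4)·-6.5000 = -0.0650
−ω₁+ω₂−ω₃+ω₄ = -16.5000  →  ωz = (0.04/1.2800)·-16.5000 = -0.5156

(-0.0050, -0.0650, -0.5156)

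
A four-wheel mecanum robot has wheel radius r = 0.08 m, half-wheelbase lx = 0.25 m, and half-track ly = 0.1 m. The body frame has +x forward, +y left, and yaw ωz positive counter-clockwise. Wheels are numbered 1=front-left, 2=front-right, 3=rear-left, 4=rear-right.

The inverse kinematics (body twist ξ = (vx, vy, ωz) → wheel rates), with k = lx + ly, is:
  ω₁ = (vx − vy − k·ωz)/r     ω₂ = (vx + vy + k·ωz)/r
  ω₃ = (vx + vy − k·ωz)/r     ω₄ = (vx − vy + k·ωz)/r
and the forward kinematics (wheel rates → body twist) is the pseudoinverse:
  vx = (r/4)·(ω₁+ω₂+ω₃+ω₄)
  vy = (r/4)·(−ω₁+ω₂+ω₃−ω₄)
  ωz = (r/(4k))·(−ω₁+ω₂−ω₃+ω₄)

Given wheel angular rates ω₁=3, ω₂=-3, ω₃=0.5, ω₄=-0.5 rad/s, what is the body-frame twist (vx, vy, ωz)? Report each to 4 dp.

(0.0000, -0.1000, -0.4000)

k = lx + ly = 0.25 + 0.1 = 0.3500
ω₁+ω₂+ω₃+ω₄ = 0.0000  →  vx = (0.08/4)·0.0000 = 0.0000
−ω₁+ω₂+ω₃−ω₄ = -5.0000  →  vy = (0.08/4)·-5.0000 = -0.1000
−ω₁+ω₂−ω₃+ω₄ = -7.0000  →  ωz = (0.08/1.4000)·-7.0000 = -0.4000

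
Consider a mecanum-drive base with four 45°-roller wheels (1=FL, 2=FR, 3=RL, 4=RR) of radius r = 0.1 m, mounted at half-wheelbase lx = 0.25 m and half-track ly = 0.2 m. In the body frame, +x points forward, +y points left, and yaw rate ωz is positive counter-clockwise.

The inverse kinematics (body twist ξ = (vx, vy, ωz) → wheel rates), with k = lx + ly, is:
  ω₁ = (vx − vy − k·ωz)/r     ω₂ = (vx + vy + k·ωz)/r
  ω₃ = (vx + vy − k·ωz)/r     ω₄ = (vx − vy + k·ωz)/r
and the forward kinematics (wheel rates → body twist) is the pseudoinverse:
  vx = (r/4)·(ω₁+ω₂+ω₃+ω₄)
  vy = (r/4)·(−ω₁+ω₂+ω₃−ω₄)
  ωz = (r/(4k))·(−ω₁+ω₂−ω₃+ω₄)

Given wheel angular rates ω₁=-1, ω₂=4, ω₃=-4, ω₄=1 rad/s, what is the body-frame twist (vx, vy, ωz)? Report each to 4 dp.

k = lx + ly = 0.25 + 0.2 = 0.4500
ω₁+ω₂+ω₃+ω₄ = 0.0000  →  vx = (0.1/4)·0.0000 = 0.0000
−ω₁+ω₂+ω₃−ω₄ = 0.0000  →  vy = (0.1/4)·0.0000 = 0.0000
−ω₁+ω₂−ω₃+ω₄ = 10.0000  →  ωz = (0.1/1.8000)·10.0000 = 0.5556

(0.0000, 0.0000, 0.5556)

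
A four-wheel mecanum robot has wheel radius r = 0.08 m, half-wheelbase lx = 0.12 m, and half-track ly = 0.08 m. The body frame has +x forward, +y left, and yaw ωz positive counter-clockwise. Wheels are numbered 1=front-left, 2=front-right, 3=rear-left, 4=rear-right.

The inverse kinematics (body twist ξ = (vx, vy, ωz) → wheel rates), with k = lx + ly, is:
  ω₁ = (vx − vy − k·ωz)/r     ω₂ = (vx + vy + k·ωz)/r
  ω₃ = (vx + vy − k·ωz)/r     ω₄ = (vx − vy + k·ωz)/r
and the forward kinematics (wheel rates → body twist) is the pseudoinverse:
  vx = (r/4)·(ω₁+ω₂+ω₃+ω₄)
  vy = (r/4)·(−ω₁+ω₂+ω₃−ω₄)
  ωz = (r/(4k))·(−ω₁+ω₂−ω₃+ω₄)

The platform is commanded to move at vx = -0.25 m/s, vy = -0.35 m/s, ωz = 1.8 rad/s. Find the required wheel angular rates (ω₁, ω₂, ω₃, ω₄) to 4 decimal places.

k = lx + ly = 0.12 + 0.08 = 0.2000;  k·ωz = 0.2000·1.8 = 0.3600
ω₁ (FL) = (vx − vy − k·ωz)/r = -0.2600/0.08 = -3.2500
ω₂ (FR) = (vx + vy + k·ωz)/r = -0.2400/0.08 = -3.0000
ω₃ (RL) = (vx + vy − k·ωz)/r = -0.9600/0.08 = -12.0000
ω₄ (RR) = (vx − vy + k·ωz)/r = 0.4600/0.08 = 5.7500

(-3.2500, -3.0000, -12.0000, 5.7500)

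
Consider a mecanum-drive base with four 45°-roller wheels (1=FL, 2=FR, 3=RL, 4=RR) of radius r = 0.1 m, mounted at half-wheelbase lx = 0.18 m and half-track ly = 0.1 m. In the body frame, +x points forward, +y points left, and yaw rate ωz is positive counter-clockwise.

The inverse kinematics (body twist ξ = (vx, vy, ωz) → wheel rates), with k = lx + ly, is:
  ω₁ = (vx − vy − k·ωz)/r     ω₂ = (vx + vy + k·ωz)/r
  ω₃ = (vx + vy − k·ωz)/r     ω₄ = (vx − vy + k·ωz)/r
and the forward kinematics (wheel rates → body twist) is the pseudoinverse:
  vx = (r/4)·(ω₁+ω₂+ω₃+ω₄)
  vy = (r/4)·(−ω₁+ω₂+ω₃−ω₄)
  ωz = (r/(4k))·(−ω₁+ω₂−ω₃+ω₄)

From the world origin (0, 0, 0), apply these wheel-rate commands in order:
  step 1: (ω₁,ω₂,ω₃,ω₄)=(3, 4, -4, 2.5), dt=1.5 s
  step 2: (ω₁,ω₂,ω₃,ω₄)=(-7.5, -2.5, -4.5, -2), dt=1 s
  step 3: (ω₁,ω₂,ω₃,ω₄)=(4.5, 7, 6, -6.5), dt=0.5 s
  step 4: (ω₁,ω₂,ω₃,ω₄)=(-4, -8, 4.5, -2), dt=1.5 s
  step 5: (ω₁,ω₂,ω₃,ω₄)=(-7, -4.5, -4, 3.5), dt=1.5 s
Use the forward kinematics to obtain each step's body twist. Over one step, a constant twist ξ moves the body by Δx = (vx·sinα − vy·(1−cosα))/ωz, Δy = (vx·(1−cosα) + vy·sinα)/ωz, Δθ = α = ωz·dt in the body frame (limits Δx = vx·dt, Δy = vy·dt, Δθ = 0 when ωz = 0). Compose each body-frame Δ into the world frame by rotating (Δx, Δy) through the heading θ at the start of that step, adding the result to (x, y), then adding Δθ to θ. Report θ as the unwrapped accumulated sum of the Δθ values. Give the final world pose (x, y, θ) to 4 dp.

(-0.6651, -0.7399, 1.1607)

step 1: ξ=(vx,vy,ωz)=(0.1375, -0.1375, 0.6696), dt=1.5 → body Δ=(0.2684, -0.0781, 1.0045) → world pose (0.2684, -0.0781, 1.0045)
step 2: ξ=(vx,vy,ωz)=(-0.4125, 0.0625, 0.6696), dt=1.0 → body Δ=(-0.4025, -0.0751, 0.6696) → world pose (0.1158, -0.4581, 1.6741)
step 3: ξ=(vx,vy,ωz)=(0.2750, 0.3750, -0.8929), dt=0.5 → body Δ=(0.1741, 0.1511, -0.4464) → world pose (-0.0525, -0.3004, 1.2277)
step 4: ξ=(vx,vy,ωz)=(-0.2375, 0.0625, -0.9375), dt=1.5 → body Δ=(-0.1942, 0.2776, -1.4062) → world pose (-0.3792, -0.3899, -0.1786)
step 5: ξ=(vx,vy,ωz)=(-0.3000, -0.1250, 0.8929), dt=1.5 → body Δ=(-0.2192, -0.3952, 1.3393) → world pose (-0.6651, -0.7399, 1.1607)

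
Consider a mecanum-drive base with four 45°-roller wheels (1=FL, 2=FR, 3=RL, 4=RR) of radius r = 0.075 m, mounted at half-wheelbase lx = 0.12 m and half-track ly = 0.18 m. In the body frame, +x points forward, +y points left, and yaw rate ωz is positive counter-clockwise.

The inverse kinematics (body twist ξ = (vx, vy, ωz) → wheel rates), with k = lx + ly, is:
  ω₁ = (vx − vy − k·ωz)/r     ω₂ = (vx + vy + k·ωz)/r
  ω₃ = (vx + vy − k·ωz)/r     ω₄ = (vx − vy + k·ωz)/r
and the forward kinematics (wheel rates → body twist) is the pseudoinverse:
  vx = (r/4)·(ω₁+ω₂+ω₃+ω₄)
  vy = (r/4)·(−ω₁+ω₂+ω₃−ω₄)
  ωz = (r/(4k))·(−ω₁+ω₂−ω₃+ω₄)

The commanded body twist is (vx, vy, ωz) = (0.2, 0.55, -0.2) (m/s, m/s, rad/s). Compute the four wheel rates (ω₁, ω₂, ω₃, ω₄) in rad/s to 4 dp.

(-3.8667, 9.2000, 10.8000, -5.4667)

k = lx + ly = 0.12 + 0.18 = 0.3000;  k·ωz = 0.3000·-0.2 = -0.0600
ω₁ (FL) = (vx − vy − k·ωz)/r = -0.2900/0.075 = -3.8667
ω₂ (FR) = (vx + vy + k·ωz)/r = 0.6900/0.075 = 9.2000
ω₃ (RL) = (vx + vy − k·ωz)/r = 0.8100/0.075 = 10.8000
ω₄ (RR) = (vx − vy + k·ωz)/r = -0.4100/0.075 = -5.4667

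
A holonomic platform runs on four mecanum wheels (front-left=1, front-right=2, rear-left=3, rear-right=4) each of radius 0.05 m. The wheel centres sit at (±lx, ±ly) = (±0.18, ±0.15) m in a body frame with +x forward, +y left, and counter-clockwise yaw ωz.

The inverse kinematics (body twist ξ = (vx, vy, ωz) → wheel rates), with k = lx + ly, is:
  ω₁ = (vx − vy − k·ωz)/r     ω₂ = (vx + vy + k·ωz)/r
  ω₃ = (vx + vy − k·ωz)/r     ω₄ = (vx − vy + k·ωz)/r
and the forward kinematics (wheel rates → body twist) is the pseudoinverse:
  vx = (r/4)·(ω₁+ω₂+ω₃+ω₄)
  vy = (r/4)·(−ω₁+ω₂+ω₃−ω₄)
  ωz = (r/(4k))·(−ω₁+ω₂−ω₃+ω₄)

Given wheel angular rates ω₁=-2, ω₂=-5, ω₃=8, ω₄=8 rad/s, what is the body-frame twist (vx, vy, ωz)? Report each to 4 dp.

k = lx + ly = 0.18 + 0.15 = 0.3300
ω₁+ω₂+ω₃+ω₄ = 9.0000  →  vx = (0.05/4)·9.0000 = 0.1125
−ω₁+ω₂+ω₃−ω₄ = -3.0000  →  vy = (0.05/4)·-3.0000 = -0.0375
−ω₁+ω₂−ω₃+ω₄ = -3.0000  →  ωz = (0.05/1.3200)·-3.0000 = -0.1136

(0.1125, -0.0375, -0.1136)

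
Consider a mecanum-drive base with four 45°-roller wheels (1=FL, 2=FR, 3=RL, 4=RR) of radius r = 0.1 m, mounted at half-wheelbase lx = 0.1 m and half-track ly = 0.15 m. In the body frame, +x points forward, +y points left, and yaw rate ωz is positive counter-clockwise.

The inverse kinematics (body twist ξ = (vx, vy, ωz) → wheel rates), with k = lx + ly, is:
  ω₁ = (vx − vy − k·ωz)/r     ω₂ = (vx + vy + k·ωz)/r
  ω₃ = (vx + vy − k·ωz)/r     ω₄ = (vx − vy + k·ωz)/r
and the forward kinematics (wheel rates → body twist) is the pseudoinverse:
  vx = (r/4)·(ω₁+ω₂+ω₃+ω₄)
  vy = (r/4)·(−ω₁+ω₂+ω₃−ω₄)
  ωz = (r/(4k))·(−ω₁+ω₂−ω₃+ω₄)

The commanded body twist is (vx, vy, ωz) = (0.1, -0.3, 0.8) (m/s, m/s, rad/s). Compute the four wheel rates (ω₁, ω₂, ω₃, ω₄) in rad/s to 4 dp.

(2.0000, 0.0000, -4.0000, 6.0000)

k = lx + ly = 0.1 + 0.15 = 0.2500;  k·ωz = 0.2500·0.8 = 0.2000
ω₁ (FL) = (vx − vy − k·ωz)/r = 0.2000/0.1 = 2.0000
ω₂ (FR) = (vx + vy + k·ωz)/r = 0.0000/0.1 = 0.0000
ω₃ (RL) = (vx + vy − k·ωz)/r = -0.4000/0.1 = -4.0000
ω₄ (RR) = (vx − vy + k·ωz)/r = 0.6000/0.1 = 6.0000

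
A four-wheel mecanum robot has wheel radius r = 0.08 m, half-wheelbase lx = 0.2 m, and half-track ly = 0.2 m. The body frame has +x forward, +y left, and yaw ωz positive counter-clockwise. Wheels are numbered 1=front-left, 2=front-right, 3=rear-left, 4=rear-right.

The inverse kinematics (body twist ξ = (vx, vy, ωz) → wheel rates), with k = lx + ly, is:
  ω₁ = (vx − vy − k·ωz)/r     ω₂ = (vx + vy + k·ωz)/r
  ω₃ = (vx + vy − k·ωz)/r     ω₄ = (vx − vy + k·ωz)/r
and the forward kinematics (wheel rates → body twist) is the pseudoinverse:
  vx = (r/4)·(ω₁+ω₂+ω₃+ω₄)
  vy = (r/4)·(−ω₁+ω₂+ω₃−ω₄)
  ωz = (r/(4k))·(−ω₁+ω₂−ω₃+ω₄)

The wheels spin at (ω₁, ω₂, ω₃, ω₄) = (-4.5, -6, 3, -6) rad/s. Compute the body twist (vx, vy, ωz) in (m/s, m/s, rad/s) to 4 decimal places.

k = lx + ly = 0.2 + 0.2 = 0.4000
ω₁+ω₂+ω₃+ω₄ = -13.5000  →  vx = (0.08/4)·-13.5000 = -0.2700
−ω₁+ω₂+ω₃−ω₄ = 7.5000  →  vy = (0.08/4)·7.5000 = 0.1500
−ω₁+ω₂−ω₃+ω₄ = -10.5000  →  ωz = (0.08/1.6000)·-10.5000 = -0.5250

(-0.2700, 0.1500, -0.5250)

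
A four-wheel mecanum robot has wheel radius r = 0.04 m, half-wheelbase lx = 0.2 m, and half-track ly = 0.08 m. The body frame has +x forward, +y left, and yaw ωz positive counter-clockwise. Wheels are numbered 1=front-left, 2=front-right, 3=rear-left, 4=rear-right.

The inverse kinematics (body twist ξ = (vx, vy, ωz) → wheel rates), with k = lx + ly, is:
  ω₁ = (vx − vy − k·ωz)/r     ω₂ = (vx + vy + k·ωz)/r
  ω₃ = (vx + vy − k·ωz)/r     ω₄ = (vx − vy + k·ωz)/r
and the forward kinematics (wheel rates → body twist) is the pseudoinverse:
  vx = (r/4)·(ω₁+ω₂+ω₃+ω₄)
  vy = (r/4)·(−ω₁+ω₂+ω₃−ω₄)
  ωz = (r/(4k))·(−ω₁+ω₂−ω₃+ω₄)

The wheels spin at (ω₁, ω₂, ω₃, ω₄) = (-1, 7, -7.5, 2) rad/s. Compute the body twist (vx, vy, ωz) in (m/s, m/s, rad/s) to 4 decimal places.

k = lx + ly = 0.2 + 0.08 = 0.2800
ω₁+ω₂+ω₃+ω₄ = 0.5000  →  vx = (0.04/4)·0.5000 = 0.0050
−ω₁+ω₂+ω₃−ω₄ = -1.5000  →  vy = (0.04/4)·-1.5000 = -0.0150
−ω₁+ω₂−ω₃+ω₄ = 17.5000  →  ωz = (0.04/1.1200)·17.5000 = 0.6250

(0.0050, -0.0150, 0.6250)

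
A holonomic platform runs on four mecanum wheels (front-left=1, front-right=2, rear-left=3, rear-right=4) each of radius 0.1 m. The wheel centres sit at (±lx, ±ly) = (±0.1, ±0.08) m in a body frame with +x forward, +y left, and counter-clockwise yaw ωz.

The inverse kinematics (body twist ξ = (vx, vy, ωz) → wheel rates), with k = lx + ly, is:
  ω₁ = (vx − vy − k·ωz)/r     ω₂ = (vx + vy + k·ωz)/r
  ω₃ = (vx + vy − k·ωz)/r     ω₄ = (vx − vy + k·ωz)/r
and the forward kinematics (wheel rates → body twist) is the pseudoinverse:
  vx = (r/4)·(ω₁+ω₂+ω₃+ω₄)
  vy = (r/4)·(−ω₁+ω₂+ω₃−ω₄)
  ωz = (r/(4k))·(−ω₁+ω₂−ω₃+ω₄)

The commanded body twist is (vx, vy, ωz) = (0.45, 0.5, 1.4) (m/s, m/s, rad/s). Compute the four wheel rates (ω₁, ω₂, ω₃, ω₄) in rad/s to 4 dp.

(-3.0200, 12.0200, 6.9800, 2.0200)

k = lx + ly = 0.1 + 0.08 = 0.1800;  k·ωz = 0.1800·1.4 = 0.2520
ω₁ (FL) = (vx − vy − k·ωz)/r = -0.3020/0.1 = -3.0200
ω₂ (FR) = (vx + vy + k·ωz)/r = 1.2020/0.1 = 12.0200
ω₃ (RL) = (vx + vy − k·ωz)/r = 0.6980/0.1 = 6.9800
ω₄ (RR) = (vx − vy + k·ωz)/r = 0.2020/0.1 = 2.0200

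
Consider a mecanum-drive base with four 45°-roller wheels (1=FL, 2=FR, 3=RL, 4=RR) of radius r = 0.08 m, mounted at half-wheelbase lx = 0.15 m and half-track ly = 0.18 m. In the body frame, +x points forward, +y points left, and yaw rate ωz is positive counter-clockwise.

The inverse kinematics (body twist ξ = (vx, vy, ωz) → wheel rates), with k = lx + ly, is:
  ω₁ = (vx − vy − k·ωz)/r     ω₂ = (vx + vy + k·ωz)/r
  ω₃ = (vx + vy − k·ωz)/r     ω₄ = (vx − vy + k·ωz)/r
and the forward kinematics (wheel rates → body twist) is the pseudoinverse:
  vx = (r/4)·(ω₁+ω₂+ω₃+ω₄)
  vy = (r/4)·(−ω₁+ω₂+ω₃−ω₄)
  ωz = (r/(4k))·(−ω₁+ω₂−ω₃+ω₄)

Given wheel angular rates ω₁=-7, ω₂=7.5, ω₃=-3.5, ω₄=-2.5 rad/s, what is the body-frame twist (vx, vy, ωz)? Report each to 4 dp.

k = lx + ly = 0.15 + 0.18 = 0.3300
ω₁+ω₂+ω₃+ω₄ = -5.5000  →  vx = (0.08/4)·-5.5000 = -0.1100
−ω₁+ω₂+ω₃−ω₄ = 13.5000  →  vy = (0.08/4)·13.5000 = 0.2700
−ω₁+ω₂−ω₃+ω₄ = 15.5000  →  ωz = (0.08/1.3200)·15.5000 = 0.9394

(-0.1100, 0.2700, 0.9394)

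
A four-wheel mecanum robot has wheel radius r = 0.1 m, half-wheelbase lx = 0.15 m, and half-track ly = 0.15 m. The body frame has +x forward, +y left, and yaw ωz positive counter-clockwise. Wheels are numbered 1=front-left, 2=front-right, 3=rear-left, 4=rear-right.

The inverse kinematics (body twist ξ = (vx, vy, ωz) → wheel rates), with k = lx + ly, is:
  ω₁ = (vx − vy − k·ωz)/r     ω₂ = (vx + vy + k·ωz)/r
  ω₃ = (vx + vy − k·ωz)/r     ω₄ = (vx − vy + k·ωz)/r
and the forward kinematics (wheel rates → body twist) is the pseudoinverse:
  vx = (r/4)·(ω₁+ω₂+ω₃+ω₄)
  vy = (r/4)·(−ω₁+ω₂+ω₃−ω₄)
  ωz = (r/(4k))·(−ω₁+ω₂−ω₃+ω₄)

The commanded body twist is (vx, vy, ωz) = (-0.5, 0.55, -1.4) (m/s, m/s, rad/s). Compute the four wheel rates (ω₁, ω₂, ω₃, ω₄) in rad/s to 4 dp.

(-6.3000, -3.7000, 4.7000, -14.7000)

k = lx + ly = 0.15 + 0.15 = 0.3000;  k·ωz = 0.3000·-1.4 = -0.4200
ω₁ (FL) = (vx − vy − k·ωz)/r = -0.6300/0.1 = -6.3000
ω₂ (FR) = (vx + vy + k·ωz)/r = -0.3700/0.1 = -3.7000
ω₃ (RL) = (vx + vy − k·ωz)/r = 0.4700/0.1 = 4.7000
ω₄ (RR) = (vx − vy + k·ωz)/r = -1.4700/0.1 = -14.7000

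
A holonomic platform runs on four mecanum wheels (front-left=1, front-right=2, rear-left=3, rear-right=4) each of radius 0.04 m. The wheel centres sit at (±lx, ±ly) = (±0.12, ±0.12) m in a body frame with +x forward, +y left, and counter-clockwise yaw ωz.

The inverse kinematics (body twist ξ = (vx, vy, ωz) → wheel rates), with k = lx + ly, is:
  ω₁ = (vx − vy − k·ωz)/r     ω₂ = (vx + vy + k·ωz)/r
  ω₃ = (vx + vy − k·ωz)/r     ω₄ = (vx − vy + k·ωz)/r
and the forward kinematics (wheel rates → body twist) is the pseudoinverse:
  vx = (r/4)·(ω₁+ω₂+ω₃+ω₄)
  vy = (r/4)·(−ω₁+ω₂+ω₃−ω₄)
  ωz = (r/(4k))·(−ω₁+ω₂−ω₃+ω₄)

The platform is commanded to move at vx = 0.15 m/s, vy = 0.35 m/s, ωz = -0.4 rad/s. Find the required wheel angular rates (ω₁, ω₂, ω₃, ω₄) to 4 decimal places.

k = lx + ly = 0.12 + 0.12 = 0.2400;  k·ωz = 0.2400·-0.4 = -0.0960
ω₁ (FL) = (vx − vy − k·ωz)/r = -0.1040/0.04 = -2.6000
ω₂ (FR) = (vx + vy + k·ωz)/r = 0.4040/0.04 = 10.1000
ω₃ (RL) = (vx + vy − k·ωz)/r = 0.5960/0.04 = 14.9000
ω₄ (RR) = (vx − vy + k·ωz)/r = -0.2960/0.04 = -7.4000

(-2.6000, 10.1000, 14.9000, -7.4000)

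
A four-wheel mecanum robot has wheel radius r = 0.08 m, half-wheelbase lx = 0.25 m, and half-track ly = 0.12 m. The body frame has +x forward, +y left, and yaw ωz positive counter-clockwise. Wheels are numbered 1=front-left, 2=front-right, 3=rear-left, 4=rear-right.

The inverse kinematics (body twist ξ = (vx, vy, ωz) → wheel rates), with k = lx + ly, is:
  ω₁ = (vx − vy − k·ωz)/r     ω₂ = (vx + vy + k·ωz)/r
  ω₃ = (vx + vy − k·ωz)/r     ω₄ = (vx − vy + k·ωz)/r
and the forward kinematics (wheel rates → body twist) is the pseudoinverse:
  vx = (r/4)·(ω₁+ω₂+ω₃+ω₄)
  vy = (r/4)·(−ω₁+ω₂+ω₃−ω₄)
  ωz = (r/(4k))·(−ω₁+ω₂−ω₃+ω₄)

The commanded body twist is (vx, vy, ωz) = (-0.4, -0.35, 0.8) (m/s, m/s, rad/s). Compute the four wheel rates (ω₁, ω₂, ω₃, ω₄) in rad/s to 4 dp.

(-4.3250, -5.6750, -13.0750, 3.0750)

k = lx + ly = 0.25 + 0.12 = 0.3700;  k·ωz = 0.3700·0.8 = 0.2960
ω₁ (FL) = (vx − vy − k·ωz)/r = -0.3460/0.08 = -4.3250
ω₂ (FR) = (vx + vy + k·ωz)/r = -0.4540/0.08 = -5.6750
ω₃ (RL) = (vx + vy − k·ωz)/r = -1.0460/0.08 = -13.0750
ω₄ (RR) = (vx − vy + k·ωz)/r = 0.2460/0.08 = 3.0750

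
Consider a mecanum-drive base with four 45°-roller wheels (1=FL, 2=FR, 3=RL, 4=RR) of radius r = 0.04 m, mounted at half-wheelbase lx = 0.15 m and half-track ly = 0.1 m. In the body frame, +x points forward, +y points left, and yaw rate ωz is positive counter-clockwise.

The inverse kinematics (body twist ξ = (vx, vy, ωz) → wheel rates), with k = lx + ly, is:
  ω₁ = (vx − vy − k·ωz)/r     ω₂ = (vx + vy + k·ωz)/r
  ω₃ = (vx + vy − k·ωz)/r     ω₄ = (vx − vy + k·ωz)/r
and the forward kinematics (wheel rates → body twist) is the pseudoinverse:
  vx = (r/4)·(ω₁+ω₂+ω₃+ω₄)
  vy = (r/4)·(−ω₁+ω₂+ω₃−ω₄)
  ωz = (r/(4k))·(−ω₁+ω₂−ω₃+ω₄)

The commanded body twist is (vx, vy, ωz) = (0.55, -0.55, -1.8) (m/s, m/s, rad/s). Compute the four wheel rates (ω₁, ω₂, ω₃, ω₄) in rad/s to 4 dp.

(38.7500, -11.2500, 11.2500, 16.2500)

k = lx + ly = 0.15 + 0.1 = 0.2500;  k·ωz = 0.2500·-1.8 = -0.4500
ω₁ (FL) = (vx − vy − k·ωz)/r = 1.5500/0.04 = 38.7500
ω₂ (FR) = (vx + vy + k·ωz)/r = -0.4500/0.04 = -11.2500
ω₃ (RL) = (vx + vy − k·ωz)/r = 0.4500/0.04 = 11.2500
ω₄ (RR) = (vx − vy + k·ωz)/r = 0.6500/0.04 = 16.2500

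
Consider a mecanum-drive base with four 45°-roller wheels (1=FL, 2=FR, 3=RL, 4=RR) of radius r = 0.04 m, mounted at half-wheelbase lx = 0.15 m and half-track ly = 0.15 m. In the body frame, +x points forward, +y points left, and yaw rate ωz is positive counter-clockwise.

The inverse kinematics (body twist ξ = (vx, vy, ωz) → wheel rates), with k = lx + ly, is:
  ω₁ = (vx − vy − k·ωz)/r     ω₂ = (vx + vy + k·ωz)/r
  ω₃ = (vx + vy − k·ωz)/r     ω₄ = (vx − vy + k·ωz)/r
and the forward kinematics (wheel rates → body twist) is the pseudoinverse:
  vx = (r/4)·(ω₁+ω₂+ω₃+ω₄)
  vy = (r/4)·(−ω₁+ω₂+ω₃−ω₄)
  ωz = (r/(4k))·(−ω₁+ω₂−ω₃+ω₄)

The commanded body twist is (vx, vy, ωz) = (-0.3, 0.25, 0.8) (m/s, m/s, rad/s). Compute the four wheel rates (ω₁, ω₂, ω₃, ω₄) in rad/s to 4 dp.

k = lx + ly = 0.15 + 0.15 = 0.3000;  k·ωz = 0.3000·0.8 = 0.2400
ω₁ (FL) = (vx − vy − k·ωz)/r = -0.7900/0.04 = -19.7500
ω₂ (FR) = (vx + vy + k·ωz)/r = 0.1900/0.04 = 4.7500
ω₃ (RL) = (vx + vy − k·ωz)/r = -0.2900/0.04 = -7.2500
ω₄ (RR) = (vx − vy + k·ωz)/r = -0.3100/0.04 = -7.7500

(-19.7500, 4.7500, -7.2500, -7.7500)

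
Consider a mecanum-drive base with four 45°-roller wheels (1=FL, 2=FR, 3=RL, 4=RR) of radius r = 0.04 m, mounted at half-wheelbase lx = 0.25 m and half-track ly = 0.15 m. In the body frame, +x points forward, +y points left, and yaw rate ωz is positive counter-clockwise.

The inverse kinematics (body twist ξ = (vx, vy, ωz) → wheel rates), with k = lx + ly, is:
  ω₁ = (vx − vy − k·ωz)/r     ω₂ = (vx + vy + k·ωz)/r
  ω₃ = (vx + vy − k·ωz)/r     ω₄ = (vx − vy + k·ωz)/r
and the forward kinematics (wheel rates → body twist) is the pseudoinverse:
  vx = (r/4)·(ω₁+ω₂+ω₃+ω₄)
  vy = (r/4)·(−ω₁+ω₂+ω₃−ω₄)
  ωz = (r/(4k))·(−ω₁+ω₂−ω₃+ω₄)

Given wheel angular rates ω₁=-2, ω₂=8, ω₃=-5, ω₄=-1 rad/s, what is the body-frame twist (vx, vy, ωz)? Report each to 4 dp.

k = lx + ly = 0.25 + 0.15 = 0.4000
ω₁+ω₂+ω₃+ω₄ = 0.0000  →  vx = (0.04/4)·0.0000 = 0.0000
−ω₁+ω₂+ω₃−ω₄ = 6.0000  →  vy = (0.04/4)·6.0000 = 0.0600
−ω₁+ω₂−ω₃+ω₄ = 14.0000  →  ωz = (0.04/1.6000)·14.0000 = 0.3500

(0.0000, 0.0600, 0.3500)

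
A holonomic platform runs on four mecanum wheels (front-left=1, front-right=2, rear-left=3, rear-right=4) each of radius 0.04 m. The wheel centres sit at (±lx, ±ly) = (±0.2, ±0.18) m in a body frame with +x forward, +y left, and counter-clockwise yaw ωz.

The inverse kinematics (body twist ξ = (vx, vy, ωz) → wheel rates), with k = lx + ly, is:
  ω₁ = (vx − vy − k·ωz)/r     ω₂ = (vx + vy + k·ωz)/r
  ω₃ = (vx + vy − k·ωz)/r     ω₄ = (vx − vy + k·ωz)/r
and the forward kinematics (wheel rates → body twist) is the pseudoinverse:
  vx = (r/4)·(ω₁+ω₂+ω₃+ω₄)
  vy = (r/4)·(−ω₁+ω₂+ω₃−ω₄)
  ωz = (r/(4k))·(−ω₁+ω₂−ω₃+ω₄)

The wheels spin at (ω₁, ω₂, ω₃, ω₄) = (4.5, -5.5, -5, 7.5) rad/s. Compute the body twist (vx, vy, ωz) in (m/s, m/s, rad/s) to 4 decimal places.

(0.0150, -0.2250, 0.0658)

k = lx + ly = 0.2 + 0.18 = 0.3800
ω₁+ω₂+ω₃+ω₄ = 1.5000  →  vx = (0.04/4)·1.5000 = 0.0150
−ω₁+ω₂+ω₃−ω₄ = -22.5000  →  vy = (0.04/4)·-22.5000 = -0.2250
−ω₁+ω₂−ω₃+ω₄ = 2.5000  →  ωz = (0.04/1.5200)·2.5000 = 0.0658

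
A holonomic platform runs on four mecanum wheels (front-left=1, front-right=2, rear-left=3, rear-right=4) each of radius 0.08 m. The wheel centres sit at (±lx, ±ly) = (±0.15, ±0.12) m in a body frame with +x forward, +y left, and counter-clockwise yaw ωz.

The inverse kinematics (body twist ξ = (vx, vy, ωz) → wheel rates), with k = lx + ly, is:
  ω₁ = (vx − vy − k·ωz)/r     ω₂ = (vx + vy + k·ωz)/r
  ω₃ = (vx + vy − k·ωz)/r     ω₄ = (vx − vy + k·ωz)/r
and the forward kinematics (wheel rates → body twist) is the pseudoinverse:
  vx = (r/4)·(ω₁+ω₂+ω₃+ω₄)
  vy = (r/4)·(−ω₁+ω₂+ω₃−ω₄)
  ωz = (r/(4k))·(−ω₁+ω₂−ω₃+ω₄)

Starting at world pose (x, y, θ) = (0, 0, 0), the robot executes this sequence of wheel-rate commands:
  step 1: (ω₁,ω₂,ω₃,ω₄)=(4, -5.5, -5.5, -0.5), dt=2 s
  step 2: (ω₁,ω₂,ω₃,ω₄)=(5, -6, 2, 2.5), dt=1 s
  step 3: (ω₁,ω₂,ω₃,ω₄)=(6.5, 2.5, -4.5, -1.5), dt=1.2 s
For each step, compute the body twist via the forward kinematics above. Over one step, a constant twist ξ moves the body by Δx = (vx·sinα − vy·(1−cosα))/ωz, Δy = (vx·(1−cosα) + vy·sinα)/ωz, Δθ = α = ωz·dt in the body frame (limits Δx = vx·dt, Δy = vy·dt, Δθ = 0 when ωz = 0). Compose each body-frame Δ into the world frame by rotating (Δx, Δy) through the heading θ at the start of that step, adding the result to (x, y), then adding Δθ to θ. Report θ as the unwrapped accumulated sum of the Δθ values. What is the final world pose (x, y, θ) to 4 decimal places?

(-0.7875, -0.6970, -1.5333)

step 1: ξ=(vx,vy,ωz)=(-0.1500, -0.2900, -0.3333), dt=2.0 → body Δ=(-0.4645, -0.4416, -0.6667) → world pose (-0.4645, -0.4416, -0.6667)
step 2: ξ=(vx,vy,ωz)=(0.0700, -0.2300, -0.7778), dt=1.0 → body Δ=(-0.0219, -0.2334, -0.7778) → world pose (-0.6260, -0.6115, -1.4444)
step 3: ξ=(vx,vy,ωz)=(0.0600, -0.1400, -0.0741), dt=1.2 → body Δ=(0.0644, -0.1710, -0.0889) → world pose (-0.7875, -0.6970, -1.5333)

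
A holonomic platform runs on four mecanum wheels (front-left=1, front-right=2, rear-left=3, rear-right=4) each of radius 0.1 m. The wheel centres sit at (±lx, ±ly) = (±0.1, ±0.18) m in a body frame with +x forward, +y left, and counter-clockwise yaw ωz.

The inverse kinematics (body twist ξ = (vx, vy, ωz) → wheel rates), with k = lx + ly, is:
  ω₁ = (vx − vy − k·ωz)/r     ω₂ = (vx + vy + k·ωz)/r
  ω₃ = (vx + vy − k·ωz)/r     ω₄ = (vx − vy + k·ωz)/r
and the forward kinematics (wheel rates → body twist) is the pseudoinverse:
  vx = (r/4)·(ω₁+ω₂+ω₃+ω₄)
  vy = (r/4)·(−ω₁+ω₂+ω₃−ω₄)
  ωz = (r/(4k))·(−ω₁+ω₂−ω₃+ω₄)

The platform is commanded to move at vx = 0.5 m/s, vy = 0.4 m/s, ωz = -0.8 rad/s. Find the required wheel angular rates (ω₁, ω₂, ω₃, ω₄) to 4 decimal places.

k = lx + ly = 0.1 + 0.18 = 0.2800;  k·ωz = 0.2800·-0.8 = -0.2240
ω₁ (FL) = (vx − vy − k·ωz)/r = 0.3240/0.1 = 3.2400
ω₂ (FR) = (vx + vy + k·ωz)/r = 0.6760/0.1 = 6.7600
ω₃ (RL) = (vx + vy − k·ωz)/r = 1.1240/0.1 = 11.2400
ω₄ (RR) = (vx − vy + k·ωz)/r = -0.1240/0.1 = -1.2400

(3.2400, 6.7600, 11.2400, -1.2400)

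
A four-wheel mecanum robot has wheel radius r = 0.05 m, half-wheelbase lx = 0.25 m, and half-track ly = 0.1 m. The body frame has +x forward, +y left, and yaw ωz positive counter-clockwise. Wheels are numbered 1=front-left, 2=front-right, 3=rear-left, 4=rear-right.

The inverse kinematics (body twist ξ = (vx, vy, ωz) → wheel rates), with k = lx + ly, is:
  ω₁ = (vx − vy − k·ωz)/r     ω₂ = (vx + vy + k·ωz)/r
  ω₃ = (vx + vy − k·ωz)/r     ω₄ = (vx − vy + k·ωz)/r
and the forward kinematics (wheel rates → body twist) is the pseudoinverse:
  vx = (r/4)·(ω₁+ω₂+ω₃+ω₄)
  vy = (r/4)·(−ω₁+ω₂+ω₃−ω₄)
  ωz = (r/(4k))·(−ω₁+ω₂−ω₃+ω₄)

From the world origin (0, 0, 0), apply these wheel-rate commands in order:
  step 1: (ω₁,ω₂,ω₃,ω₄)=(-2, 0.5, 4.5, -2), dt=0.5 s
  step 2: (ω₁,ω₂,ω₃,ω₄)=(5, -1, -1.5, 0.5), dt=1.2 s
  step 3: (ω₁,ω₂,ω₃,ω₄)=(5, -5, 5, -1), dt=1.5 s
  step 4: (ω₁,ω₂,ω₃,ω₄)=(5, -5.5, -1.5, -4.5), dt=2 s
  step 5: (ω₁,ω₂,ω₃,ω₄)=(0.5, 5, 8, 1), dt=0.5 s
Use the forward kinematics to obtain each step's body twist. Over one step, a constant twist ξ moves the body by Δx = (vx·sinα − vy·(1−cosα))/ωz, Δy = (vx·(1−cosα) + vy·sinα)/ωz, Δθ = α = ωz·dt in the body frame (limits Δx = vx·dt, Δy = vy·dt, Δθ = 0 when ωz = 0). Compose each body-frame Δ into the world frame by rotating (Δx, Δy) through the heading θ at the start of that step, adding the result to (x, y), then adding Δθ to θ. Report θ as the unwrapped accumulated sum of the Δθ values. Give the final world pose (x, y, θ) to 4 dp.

(-0.1151, -0.1276, -2.1089)

step 1: ξ=(vx,vy,ωz)=(0.0125, 0.1125, -0.1429), dt=0.5 → body Δ=(0.0083, 0.0560, -0.0714) → world pose (0.0083, 0.0560, -0.0714)
step 2: ξ=(vx,vy,ωz)=(0.0375, -0.1000, -0.1429), dt=1.2 → body Δ=(0.0345, -0.1233, -0.1714) → world pose (0.0339, -0.0694, -0.2429)
step 3: ξ=(vx,vy,ωz)=(0.0500, -0.0500, -0.5714), dt=1.5 → body Δ=(0.0359, -0.0964, -0.8571) → world pose (0.0456, -0.1716, -1.1000)
step 4: ξ=(vx,vy,ωz)=(-0.0813, -0.0938, -0.4821), dt=2.0 → body Δ=(-0.2221, -0.0873, -0.9643) → world pose (-0.1330, -0.0133, -2.0643)
step 5: ξ=(vx,vy,ωz)=(0.1812, 0.1438, -0.0893), dt=0.5 → body Δ=(0.0922, 0.0698, -0.0446) → world pose (-0.1151, -0.1276, -2.1089)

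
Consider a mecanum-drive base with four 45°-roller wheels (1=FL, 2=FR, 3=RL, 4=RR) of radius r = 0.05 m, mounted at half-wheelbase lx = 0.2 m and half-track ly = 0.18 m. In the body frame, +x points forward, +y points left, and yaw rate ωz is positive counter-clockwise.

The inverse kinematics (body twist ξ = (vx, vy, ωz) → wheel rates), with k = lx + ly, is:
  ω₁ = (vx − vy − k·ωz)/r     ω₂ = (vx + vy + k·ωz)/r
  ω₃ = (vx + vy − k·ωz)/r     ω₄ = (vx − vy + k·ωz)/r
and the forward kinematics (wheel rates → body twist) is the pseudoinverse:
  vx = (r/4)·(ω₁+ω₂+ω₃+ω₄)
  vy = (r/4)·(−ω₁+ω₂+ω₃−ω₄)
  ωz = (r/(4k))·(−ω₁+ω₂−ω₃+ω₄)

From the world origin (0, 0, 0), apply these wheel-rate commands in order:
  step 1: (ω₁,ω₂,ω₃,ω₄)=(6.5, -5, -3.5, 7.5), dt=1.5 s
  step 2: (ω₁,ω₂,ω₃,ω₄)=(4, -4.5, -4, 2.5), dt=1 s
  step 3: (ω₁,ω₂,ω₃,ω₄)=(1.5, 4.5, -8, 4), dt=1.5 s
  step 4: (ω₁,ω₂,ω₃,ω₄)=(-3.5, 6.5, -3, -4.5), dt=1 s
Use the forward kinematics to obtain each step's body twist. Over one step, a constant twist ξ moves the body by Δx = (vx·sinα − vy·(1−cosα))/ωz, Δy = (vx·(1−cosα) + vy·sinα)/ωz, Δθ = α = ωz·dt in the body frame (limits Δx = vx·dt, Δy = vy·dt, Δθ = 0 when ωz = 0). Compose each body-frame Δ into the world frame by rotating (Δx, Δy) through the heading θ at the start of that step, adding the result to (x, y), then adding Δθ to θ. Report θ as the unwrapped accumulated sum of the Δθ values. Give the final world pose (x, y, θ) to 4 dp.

(0.0017, -0.6961, 0.9293)

step 1: ξ=(vx,vy,ωz)=(0.0688, -0.2812, -0.0164), dt=1.5 → body Δ=(0.0979, -0.4231, -0.0247) → world pose (0.0979, -0.4231, -0.0247)
step 2: ξ=(vx,vy,ωz)=(-0.0250, -0.1875, -0.0658), dt=1.0 → body Δ=(-0.0311, -0.1865, -0.0658) → world pose (0.0622, -0.6088, -0.0905)
step 3: ξ=(vx,vy,ωz)=(0.0250, -0.1125, 0.4934), dt=1.5 → body Δ=(0.0938, -0.1405, 0.7401) → world pose (0.1429, -0.7572, 0.6497)
step 4: ξ=(vx,vy,ωz)=(-0.0563, 0.1437, 0.2796), dt=1.0 → body Δ=(-0.0755, 0.1341, 0.2796) → world pose (0.0017, -0.6961, 0.9293)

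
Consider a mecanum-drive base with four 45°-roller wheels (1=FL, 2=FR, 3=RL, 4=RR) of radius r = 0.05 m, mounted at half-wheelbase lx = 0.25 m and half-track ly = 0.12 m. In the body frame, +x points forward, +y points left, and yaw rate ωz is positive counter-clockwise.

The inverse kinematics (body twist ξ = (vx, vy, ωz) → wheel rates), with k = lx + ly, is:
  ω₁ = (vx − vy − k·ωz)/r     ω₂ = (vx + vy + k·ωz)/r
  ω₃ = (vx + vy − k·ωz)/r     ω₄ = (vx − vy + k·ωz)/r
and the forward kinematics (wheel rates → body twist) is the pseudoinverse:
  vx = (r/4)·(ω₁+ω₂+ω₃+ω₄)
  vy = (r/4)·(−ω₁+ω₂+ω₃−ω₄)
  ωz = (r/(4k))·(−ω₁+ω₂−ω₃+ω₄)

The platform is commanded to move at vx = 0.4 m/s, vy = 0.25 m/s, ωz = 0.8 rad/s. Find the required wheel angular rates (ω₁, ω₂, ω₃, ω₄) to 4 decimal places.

(-2.9200, 18.9200, 7.0800, 8.9200)

k = lx + ly = 0.25 + 0.12 = 0.3700;  k·ωz = 0.3700·0.8 = 0.2960
ω₁ (FL) = (vx − vy − k·ωz)/r = -0.1460/0.05 = -2.9200
ω₂ (FR) = (vx + vy + k·ωz)/r = 0.9460/0.05 = 18.9200
ω₃ (RL) = (vx + vy − k·ωz)/r = 0.3540/0.05 = 7.0800
ω₄ (RR) = (vx − vy + k·ωz)/r = 0.4460/0.05 = 8.9200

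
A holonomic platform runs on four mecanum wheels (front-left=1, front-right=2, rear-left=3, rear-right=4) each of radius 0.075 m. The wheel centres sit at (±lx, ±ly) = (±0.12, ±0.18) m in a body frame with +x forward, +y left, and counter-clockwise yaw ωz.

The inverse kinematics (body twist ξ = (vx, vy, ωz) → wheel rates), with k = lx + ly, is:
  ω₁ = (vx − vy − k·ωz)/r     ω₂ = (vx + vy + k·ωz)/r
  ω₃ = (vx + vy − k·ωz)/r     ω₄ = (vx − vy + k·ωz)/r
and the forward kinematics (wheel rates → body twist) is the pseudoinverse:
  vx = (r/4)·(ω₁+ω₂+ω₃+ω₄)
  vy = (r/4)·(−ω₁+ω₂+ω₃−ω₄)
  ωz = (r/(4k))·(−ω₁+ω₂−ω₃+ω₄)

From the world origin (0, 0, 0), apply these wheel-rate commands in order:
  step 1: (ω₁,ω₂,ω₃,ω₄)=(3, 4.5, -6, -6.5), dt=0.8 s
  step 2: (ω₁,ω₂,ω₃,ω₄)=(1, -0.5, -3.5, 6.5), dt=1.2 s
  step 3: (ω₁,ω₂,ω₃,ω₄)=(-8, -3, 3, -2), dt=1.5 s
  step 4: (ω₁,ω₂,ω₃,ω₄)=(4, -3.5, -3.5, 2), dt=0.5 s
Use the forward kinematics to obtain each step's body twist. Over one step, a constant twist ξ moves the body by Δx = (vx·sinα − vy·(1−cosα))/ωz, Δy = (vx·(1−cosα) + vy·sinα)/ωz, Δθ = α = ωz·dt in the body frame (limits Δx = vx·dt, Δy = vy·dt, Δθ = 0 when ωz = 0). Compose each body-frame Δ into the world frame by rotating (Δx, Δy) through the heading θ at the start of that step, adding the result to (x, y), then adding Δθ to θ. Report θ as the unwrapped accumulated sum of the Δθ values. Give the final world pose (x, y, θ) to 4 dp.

(-0.2407, -0.2447, 0.6250)

step 1: ξ=(vx,vy,ωz)=(-0.0938, 0.0375, 0.0625), dt=0.8 → body Δ=(-0.0757, 0.0281, 0.0500) → world pose (-0.0757, 0.0281, 0.0500)
step 2: ξ=(vx,vy,ωz)=(0.0656, -0.2156, 0.5312), dt=1.2 → body Δ=(0.1532, -0.2173, 0.6375) → world pose (0.0882, -0.1813, 0.6875)
step 3: ξ=(vx,vy,ωz)=(-0.1875, 0.1875, 0.0000), dt=1.5 → body Δ=(-0.2812, 0.2812, 0.0000) → world pose (-0.3076, -0.1424, 0.6875)
step 4: ξ=(vx,vy,ωz)=(-0.0188, -0.2437, -0.1250), dt=0.5 → body Δ=(-0.0132, -0.1215, -0.0625) → world pose (-0.2407, -0.2447, 0.6250)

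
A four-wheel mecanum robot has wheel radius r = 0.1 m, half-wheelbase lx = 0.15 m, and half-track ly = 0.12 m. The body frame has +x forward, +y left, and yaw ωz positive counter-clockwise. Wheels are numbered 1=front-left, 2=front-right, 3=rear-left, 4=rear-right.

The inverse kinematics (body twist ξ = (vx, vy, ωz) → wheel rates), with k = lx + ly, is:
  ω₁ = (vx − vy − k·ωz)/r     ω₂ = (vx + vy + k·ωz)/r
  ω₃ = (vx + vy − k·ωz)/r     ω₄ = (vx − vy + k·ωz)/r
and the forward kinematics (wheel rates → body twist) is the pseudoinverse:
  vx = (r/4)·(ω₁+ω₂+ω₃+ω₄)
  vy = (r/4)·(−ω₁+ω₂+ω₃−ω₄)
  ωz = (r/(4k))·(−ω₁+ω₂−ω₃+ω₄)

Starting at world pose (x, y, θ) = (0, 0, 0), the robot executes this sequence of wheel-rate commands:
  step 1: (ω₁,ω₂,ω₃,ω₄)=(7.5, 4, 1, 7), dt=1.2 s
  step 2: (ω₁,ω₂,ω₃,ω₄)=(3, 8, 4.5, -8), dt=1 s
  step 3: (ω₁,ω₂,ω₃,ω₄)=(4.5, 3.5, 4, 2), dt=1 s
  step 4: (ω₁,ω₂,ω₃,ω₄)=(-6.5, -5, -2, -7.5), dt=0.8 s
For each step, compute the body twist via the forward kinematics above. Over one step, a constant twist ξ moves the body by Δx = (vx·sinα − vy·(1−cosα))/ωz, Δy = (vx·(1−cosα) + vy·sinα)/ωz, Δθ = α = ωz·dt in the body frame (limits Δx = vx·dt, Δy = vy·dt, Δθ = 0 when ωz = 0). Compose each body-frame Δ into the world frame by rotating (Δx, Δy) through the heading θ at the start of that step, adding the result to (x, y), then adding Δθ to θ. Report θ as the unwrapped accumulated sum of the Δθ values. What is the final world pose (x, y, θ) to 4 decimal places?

(0.9651, 0.4567, -0.9907)

step 1: ξ=(vx,vy,ωz)=(0.4875, -0.2375, 0.2315), dt=1.2 → body Δ=(0.6168, -0.2006, 0.2778) → world pose (0.6168, -0.2006, 0.2778)
step 2: ξ=(vx,vy,ωz)=(0.1875, 0.4375, -0.6944), dt=1.0 → body Δ=(0.3187, 0.3406, -0.6944) → world pose (0.8299, 0.2144, -0.4167)
step 3: ξ=(vx,vy,ωz)=(0.3500, 0.0250, -0.2778), dt=1.0 → body Δ=(0.3490, -0.0236, -0.2778) → world pose (1.1394, 0.0515, -0.6944)
step 4: ξ=(vx,vy,ωz)=(-0.5250, 0.1750, -0.3704), dt=0.8 → body Δ=(-0.3933, 0.1997, -0.2963) → world pose (0.9651, 0.4567, -0.9907)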